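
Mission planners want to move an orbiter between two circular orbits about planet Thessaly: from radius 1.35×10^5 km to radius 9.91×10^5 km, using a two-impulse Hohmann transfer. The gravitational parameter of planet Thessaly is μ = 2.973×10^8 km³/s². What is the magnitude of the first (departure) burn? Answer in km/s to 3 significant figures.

Transfer-ellipse semi-major axis a_t = (r₁ + r₂)/2 = (1.350×10^5 + 9.910×10^5)/2 = 5.630×10^5 km.
On the circular orbit at r = 1.350×10^5 km, v_c = √(μ/r) = 46.93 km/s.
Transfer-orbit speed at the same r (vis-viva, a = a_t): v_t = √[μ(2/r − 1/a_t)] = 62.26 km/s.
Δv₁ = |v_t − v_c| = |62.26 − 46.93| = 15.33 km/s.

Δv₁ = 15.3 km/s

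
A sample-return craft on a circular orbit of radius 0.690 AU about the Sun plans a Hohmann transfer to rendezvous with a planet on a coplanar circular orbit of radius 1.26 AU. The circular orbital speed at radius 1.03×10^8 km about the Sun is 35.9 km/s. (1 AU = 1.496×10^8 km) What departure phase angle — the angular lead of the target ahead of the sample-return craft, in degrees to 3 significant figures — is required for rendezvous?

From the circular-orbit relation v² = μ/r at r = 1.03×10^8 km: μ = v²r = (35.9)² × 1.03×10^8 = 1.32747×10^11 km³/s².
In km: r₁ = 0.690 × 1.496×10^8 = 1.03224×10^8 km; r₂ = 1.26 × 1.496×10^8 = 1.88496×10^8 km.
The Hohmann ellipse has a_t = (r₁ + r₂)/2 = 1.4586×10^8 km.
Transfer time t = π√(a_t³/μ) = 1.5189×10^7 s.
Target angular speed ω₂ = √(μ/r₂³) = 1.4079×10^-7 rad/s.
Angle swept by the target during transfer: ω₂·t = 2.138 rad = 122.5°.
The sample-return craft traverses 180° on the transfer ellipse, so the target must lead by 180° − 122.5° = 57.5°.

φ = 57.5°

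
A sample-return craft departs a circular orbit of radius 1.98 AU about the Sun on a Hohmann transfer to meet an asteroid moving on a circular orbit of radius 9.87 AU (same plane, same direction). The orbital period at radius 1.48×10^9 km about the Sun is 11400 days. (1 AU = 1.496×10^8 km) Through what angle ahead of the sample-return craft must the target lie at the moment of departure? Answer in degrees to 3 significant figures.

φ = 96.3°

From Kepler's third law T² = 4π²r³/μ at r = 1.48×10^9 km, T = 11400 days = 11400 × 86400 s = 9.8496×10^8 s: μ = 4π²r³/T² = 1.31919×10^11 km³/s².
In km: r₁ = 1.98 × 1.496×10^8 = 2.96208×10^8 km; r₂ = 9.87 × 1.496×10^8 = 1.476552×10^9 km.
Semi-major axis of the transfer orbit: a_t = (2.96208×10^8 + 1.476552×10^9)/2 = 8.8638×10^8 km.
The half-period of the transfer ellipse is t = π√(a_t³/μ) = 2.2826×10^8 s.
Target angular speed ω₂ = √(μ/r₂³) = 6.4015×10^-9 rad/s.
Angle swept by the target during transfer: ω₂·t = 1.4612 rad = 83.72°.
The sample-return craft traverses 180° on the transfer ellipse, so the target must lead by 180° − 83.72° = 96.3°.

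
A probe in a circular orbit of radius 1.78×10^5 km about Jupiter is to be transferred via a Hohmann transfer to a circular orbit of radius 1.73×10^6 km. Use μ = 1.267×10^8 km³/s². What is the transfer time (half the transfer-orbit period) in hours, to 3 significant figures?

t = 72.2 hours

The Hohmann ellipse has a_t = (r₁ + r₂)/2 = 9.540×10^5 km.
Transfer time t = π√(a_t³/μ) = π√((9.540×10^5)³ / 1.267×10^8) = 2.6007×10^5 s.
Converting: 2.6007×10^5 s ÷ 3600 s/hour = 72.2 hours.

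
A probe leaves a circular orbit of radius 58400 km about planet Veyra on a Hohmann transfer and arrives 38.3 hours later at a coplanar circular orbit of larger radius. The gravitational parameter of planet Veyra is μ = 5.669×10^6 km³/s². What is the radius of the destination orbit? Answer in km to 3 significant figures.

r₂ = 3.85×10^5 km

Transfer time t = 38.3 hours = 1.3788×10^5 s, and t = π√(a_t³/μ).
So a_t = (μ t²/π²)^(1/3) = (5.669×10^6 × (1.3788×10^5)² / π²)^(1/3) = 2.2186×10^5 km.
Since a_t = (r₁ + r₂)/2, r₂ = 2a_t − r₁ = 2×2.2186×10^5 − 58400 = 3.8532×10^5 km.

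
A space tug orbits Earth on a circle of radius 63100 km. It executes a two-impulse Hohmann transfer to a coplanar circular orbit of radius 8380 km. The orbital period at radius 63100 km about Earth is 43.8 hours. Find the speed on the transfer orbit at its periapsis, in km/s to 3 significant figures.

v = 9.17 km/s

From Kepler's third law T² = 4π²r³/μ at r = 63100 km, T = 43.8 hours = 43.8 × 3600 s = 1.5768×10^5 s: μ = 4π²r³/T² = 3.98928×10^5 km³/s².
Transfer-ellipse semi-major axis a_t = (r₁ + r₂)/2 = (63100 + 8380)/2 = 35740 km.
The periapsis of the transfer ellipse is at r = 8380 km.
Applying v² = μ(2/r − 1/a_t): v = 9.168 km/s.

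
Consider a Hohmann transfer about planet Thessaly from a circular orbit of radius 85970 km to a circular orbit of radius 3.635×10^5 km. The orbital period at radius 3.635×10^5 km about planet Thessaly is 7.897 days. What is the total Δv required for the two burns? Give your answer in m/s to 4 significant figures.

Δv = 3148 m/s

From Kepler's third law T² = 4π²r³/μ at r = 3.635×10^5 km, T = 7.897 days = 7.897 × 86400 s = 6.823008×10^5 s: μ = 4π²r³/T² = 4.07306×10^6 km³/s².
Semi-major axis of the transfer orbit: a_t = (85970 + 3.635×10^5)/2 = 2.24735×10^5 km.
At r₁ the circular-orbit speed is v₁ = √(μ/r₁) = 6.883 km/s.
Transfer-orbit speed at r₁ (v² = μ(2/r − 1/a)): v_p = √[μ(2/r₁ − 1/a_t)] = 8.754 km/s.
First burn Δv₁ = |v_p − v₁| = 1.871 km/s.
At r₂, v₂ = √(μ/r₂) = 3.347 km/s.
Transfer-orbit speed at r₂: v_a = √[μ(2/r₂ − 1/a_t)] = 2.070 km/s.
Second burn Δv₂ = |v₂ − v_a| = 1.277 km/s.
Total Δv = Δv₁ + Δv₂ = 3.148 km/s.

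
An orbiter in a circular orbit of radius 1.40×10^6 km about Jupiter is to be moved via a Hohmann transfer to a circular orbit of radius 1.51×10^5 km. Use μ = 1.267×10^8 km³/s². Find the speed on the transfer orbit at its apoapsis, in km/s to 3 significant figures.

v = 4.20 km/s

Semi-major axis of the transfer orbit: a_t = (1.400×10^6 + 1.510×10^5)/2 = 7.755×10^5 km.
At apoapsis, r = 1.400×10^6 km.
Applying v² = μ(2/r − 1/a_t): v = 4.198 km/s.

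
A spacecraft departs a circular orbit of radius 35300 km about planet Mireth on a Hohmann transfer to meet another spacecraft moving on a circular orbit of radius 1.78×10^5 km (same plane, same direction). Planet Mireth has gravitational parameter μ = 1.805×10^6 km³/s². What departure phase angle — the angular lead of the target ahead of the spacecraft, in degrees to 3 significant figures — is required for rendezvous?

Transfer-ellipse semi-major axis a_t = (r₁ + r₂)/2 = (35300 + 1.780×10^5)/2 = 1.0665×10^5 km.
Transfer time t = π√(a_t³/μ) = 81440 s.
The target's mean motion on its circular orbit is ω₂ = √(μ/r₂³) = 1.789×10^-5 rad/s.
Angle swept by the target during transfer: ω₂·t = 1.457 rad = 83.48°.
Arrival is 180° from departure on the ellipse, so φ = 180° − 83.48° = 96.5°.

φ = 96.5°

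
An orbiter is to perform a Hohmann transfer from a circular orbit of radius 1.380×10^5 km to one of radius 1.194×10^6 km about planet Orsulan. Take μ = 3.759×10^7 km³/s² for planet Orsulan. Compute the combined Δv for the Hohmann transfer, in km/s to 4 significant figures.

Δv = 8.651 km/s

Transfer-ellipse semi-major axis a_t = (r₁ + r₂)/2 = (1.380×10^5 + 1.194×10^6)/2 = 6.660×10^5 km.
Circular speed at r₁: v₁ = √(μ/r₁) = √(3.759×10^7/1.380×10^5) = 16.504 km/s.
On the transfer ellipse at r₁, v² = μ(2/r − 1/a) gives v_p = √[μ(2/r₁ − 1/a_t)] = 22.098 km/s.
First burn Δv₁ = |v_p − v₁| = 5.594 km/s.
At r₂, v₂ = √(μ/r₂) = 5.611 km/s.
Transfer-orbit speed at r₂: v_a = √[μ(2/r₂ − 1/a_t)] = 2.554 km/s.
Second burn Δv₂ = |v₂ − v_a| = 3.057 km/s.
Δv = Δv₁ + Δv₂ = 5.594 + 3.057 = 8.651 km/s.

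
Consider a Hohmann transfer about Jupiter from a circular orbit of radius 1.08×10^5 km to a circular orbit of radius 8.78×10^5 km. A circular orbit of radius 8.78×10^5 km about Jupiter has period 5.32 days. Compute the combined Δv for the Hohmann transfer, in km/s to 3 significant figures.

From Kepler's third law T² = 4π²r³/μ at r = 8.78×10^5 km, T = 5.32 days = 5.32 × 86400 s = 4.59648×10^5 s: μ = 4π²r³/T² = 1.26471×10^8 km³/s².
The Hohmann ellipse has a_t = (r₁ + r₂)/2 = 4.930×10^5 km.
Circular speed at r₁: v₁ = √(μ/r₁) = √(1.26471×10^8/1.080×10^5) = 34.22 km/s.
On the transfer ellipse at r₁, vis-viva gives v_p = √[μ(2/r₁ − 1/a_t)] = 45.67 km/s.
First burn Δv₁ = |v_p − v₁| = 11.45 km/s.
Circular speed at r₂: v₂ = √(μ/r₂) = 12.0019 km/s.
Transfer-orbit speed at r₂: v_a = √[μ(2/r₂ − 1/a_t)] = 5.61743 km/s.
Second burn Δv₂ = |v₂ − v_a| = 6.384 km/s.
Total Δv = Δv₁ + Δv₂ = 17.83 km/s.

Δv = 17.8 km/s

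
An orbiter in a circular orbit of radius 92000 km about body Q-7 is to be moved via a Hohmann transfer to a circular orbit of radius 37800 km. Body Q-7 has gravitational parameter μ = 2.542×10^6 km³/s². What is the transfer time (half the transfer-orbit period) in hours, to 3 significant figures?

t = 9.05 hours

The Hohmann ellipse has a_t = (r₁ + r₂)/2 = 64900 km.
By Kepler's third law the transfer-orbit period is T = 2π√(a_t³/μ), so t = T/2 = 32580 s.
Converting: 32580 s ÷ 3600 s/hour = 9.05 hours.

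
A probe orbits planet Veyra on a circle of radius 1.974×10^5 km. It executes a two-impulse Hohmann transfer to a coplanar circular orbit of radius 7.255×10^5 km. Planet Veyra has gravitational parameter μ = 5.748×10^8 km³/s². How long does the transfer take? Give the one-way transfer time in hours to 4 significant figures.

t = 11.41 hours

Transfer-ellipse semi-major axis a_t = (r₁ + r₂)/2 = (1.974×10^5 + 7.255×10^5)/2 = 4.6145×10^5 km.
Transfer time t = π√(a_t³/μ) = π√((4.6145×10^5)³ / 5.748×10^8) = 41080 s.
Converting: 41080 s ÷ 3600 s/hour = 11.41 hours.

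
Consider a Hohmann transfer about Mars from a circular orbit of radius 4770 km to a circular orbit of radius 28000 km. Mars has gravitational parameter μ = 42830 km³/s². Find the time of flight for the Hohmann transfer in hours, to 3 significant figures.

The Hohmann ellipse has a_t = (r₁ + r₂)/2 = 16385 km.
Half the transfer-orbit period gives t = π√(a_t³/μ) = 31840 s.
Converting: 31840 s ÷ 3600 s/hour = 8.84 hours.

t = 8.84 hours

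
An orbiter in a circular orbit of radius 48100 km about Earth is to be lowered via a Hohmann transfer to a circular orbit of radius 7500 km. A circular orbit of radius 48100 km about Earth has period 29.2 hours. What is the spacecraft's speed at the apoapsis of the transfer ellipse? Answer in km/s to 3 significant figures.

From Kepler's third law T² = 4π²r³/μ at r = 48100 km, T = 29.2 hours = 29.2 × 3600 s = 1.0512×10^5 s: μ = 4π²r³/T² = 3.97580×10^5 km³/s².
The Hohmann ellipse has a_t = (r₁ + r₂)/2 = 27800 km.
At apoapsis, r = 48100 km.
From the vis-viva equation, v = √[μ(2/r − 1/a_t)] = 1.493 km/s.

v = 1.49 km/s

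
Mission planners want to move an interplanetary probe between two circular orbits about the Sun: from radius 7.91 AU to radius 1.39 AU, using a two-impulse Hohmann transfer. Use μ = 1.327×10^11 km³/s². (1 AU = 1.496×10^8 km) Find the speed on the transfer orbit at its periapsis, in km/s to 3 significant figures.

In km: r₁ = 7.91 × 1.496×10^8 = 1.183336×10^9 km; r₂ = 1.39 × 1.496×10^8 = 2.07944×10^8 km.
Transfer-ellipse semi-major axis a_t = (r₁ + r₂)/2 = (1.183336×10^9 + 2.07944×10^8)/2 = 6.9564×10^8 km.
The periapsis of the transfer ellipse is at r = 2.07944×10^8 km.
Applying v² = μ(2/r − 1/a_t): v = 32.95 km/s.

v = 32.9 km/s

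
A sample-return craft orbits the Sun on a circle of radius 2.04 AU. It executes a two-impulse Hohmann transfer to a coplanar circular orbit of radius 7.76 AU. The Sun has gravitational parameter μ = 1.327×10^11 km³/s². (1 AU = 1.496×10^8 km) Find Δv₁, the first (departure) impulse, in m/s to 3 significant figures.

Δv₁ = 5390 m/s

In km: r₁ = 2.04 × 1.496×10^8 = 3.05184×10^8 km; r₂ = 7.76 × 1.496×10^8 = 1.160896×10^9 km.
The Hohmann ellipse has a_t = (r₁ + r₂)/2 = 7.3304×10^8 km.
Circular speed at r = 3.05184×10^8 km: v_c = √(μ/r) = 20.852 km/s.
Vis-viva on the transfer ellipse at r = 3.05184×10^8 km gives v_t = √[μ(2/r − 1/a_t)] = 26.241 km/s.
Δv₁ = |v_t − v_c| = |26.241 − 20.852| = 5.389 km/s.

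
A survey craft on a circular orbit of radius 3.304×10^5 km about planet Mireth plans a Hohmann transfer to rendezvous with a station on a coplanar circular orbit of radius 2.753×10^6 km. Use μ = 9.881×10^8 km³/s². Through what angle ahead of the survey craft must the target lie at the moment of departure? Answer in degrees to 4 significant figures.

φ = 104.6°

The Hohmann ellipse has a_t = (r₁ + r₂)/2 = 1.5417×10^6 km.
The half-period of the transfer ellipse is t = π√(a_t³/μ) = 1.91315×10^5 s.
Target angular speed ω₂ = √(μ/r₂³) = 6.88163×10^-6 rad/s.
Angle swept by the target during transfer: ω₂·t = 1.31656 rad = 75.43°.
The survey craft traverses 180° on the transfer ellipse, so the target must lead by 180° − 75.43° = 104.6°.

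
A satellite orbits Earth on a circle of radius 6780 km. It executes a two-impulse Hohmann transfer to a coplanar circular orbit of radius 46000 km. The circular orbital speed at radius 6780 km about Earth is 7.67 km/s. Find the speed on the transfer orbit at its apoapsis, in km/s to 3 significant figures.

v = 1.49 km/s

From the circular-orbit relation v² = μ/r at r = 6780 km: μ = v²r = (7.67)² × 6780 = 3.98860×10^5 km³/s².
The Hohmann ellipse has a_t = (r₁ + r₂)/2 = 26390 km.
At apoapsis, r = 46000 km.
From the vis-viva equation, v = √[μ(2/r − 1/a_t)] = 1.493 km/s.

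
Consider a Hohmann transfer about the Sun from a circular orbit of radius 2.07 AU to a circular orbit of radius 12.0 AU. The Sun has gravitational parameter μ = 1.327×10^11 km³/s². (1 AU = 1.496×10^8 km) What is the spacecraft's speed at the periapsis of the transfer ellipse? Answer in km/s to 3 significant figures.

v = 27.0 km/s

In km: r₁ = 2.07 × 1.496×10^8 = 3.09672×10^8 km; r₂ = 12.0 × 1.496×10^8 = 1.7952×10^9 km.
The Hohmann ellipse has a_t = (r₁ + r₂)/2 = 1.052436×10^9 km.
At periapsis, r = 3.09672×10^8 km.
Applying v² = μ(2/r − 1/a_t): v = 27.04 km/s.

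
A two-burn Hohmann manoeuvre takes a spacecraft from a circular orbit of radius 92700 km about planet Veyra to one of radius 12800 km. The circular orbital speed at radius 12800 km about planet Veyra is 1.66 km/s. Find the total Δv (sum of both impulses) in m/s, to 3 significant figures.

From the circular-orbit relation v² = μ/r at r = 12800 km: μ = v²r = (1.66)² × 12800 = 35271.7 km³/s².
Transfer-ellipse semi-major axis a_t = (r₁ + r₂)/2 = (92700 + 12800)/2 = 52750 km.
Circular speed at r₁: v₁ = √(μ/r₁) = √(35271.7/92700) = 0.61684 km/s.
On the transfer ellipse at r₁, vis-viva equation gives v_a = √[μ(2/r₁ − 1/a_t)] = 0.30386 km/s.
First burn Δv₁ = |v_a − v₁| = 0.3130 km/s.
Circular speed at r₂: v₂ = √(μ/r₂) = 1.6600 km/s.
Transfer-orbit speed at r₂: v_p = √[μ(2/r₂ − 1/a_t)] = 2.2006 km/s.
Second burn Δv₂ = |v₂ − v_p| = 0.5406 km/s.
Δv = Δv₁ + Δv₂ = 0.3130 + 0.5406 = 0.8536 km/s.

Δv = 854 m/s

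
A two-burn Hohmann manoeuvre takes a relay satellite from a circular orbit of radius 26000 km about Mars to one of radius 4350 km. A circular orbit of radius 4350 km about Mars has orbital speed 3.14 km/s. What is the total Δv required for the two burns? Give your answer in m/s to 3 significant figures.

From the circular-orbit relation v² = μ/r at r = 4350 km: μ = v²r = (3.14)² × 4350 = 42889.3 km³/s².
Semi-major axis of the transfer orbit: a_t = (26000 + 4350)/2 = 15175 km.
At r₁ the circular-orbit speed is v₁ = √(μ/r₁) = 1.28436 km/s.
Transfer-orbit speed at r₁ (vis-viva): v_a = √[μ(2/r₁ − 1/a_t)] = 0.687651 km/s.
First burn Δv₁ = |v_a − v₁| = 0.5967 km/s.
At r₂, v₂ = √(μ/r₂) = 3.1400 km/s.
Transfer-orbit speed at r₂: v_p = √[μ(2/r₂ − 1/a_t)] = 4.1101 km/s.
Second burn Δv₂ = |v₂ − v_p| = 0.9701 km/s.
Total Δv = Δv₁ + Δv₂ = 1.567 km/s.

Δv = 1570 m/s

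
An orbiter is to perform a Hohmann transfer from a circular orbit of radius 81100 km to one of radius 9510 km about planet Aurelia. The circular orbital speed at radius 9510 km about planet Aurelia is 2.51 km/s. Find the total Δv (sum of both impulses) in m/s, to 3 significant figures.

From the circular-orbit relation v² = μ/r at r = 9510 km: μ = v²r = (2.51)² × 9510 = 59914.0 km³/s².
The Hohmann ellipse has a_t = (r₁ + r₂)/2 = 45305 km.
Circular speed at r₁: v₁ = √(μ/r₁) = √(59914.0/81100) = 0.8595 km/s.
On the transfer ellipse at r₁, vis-viva equation gives v_a = √[μ(2/r₁ − 1/a_t)] = 0.3938 km/s.
First burn Δv₁ = |v_a − v₁| = 0.4657 km/s.
At r₂, v₂ = √(μ/r₂) = 2.5100 km/s.
Transfer-orbit speed at r₂: v_p = √[μ(2/r₂ − 1/a_t)] = 3.3582 km/s.
Second burn Δv₂ = |v₂ − v_p| = 0.8482 km/s.
Δv = Δv₁ + Δv₂ = 0.4657 + 0.8482 = 1.314 km/s.

Δv = 1310 m/s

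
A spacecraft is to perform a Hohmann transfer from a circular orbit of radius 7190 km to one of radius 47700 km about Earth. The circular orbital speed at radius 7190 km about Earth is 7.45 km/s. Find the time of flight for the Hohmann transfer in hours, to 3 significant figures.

From the circular-orbit relation v² = μ/r at r = 7190 km: μ = v²r = (7.45)² × 7190 = 3.99063×10^5 km³/s².
Transfer-ellipse semi-major axis a_t = (r₁ + r₂)/2 = (7190 + 47700)/2 = 27445 km.
Transfer time t = π√(a_t³/μ) = π√((27445)³ / 3.99063×10^5) = 22610 s.
Converting: 22610 s ÷ 3600 s/hour = 6.28 hours.

t = 6.28 hours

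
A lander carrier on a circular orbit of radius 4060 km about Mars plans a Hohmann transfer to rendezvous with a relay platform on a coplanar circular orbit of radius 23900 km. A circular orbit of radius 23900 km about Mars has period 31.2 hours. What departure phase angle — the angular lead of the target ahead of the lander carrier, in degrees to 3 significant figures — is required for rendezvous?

From Kepler's third law T² = 4π²r³/μ at r = 23900 km, T = 31.2 hours = 31.2 × 3600 s = 1.1232×10^5 s: μ = 4π²r³/T² = 42720.8 km³/s².
Transfer-ellipse semi-major axis a_t = (r₁ + r₂)/2 = (4060 + 23900)/2 = 13980 km.
Transfer time t = π√(a_t³/μ) = 25124 s.
Target angular speed ω₂ = √(μ/r₂³) = 5.5940×10^-5 rad/s.
Angle swept by the target during transfer: ω₂·t = 1.40544 rad = 80.53°.
The lander carrier traverses 180° on the transfer ellipse, so the target must lead by 180° − 80.53° = 99.5°.

φ = 99.5°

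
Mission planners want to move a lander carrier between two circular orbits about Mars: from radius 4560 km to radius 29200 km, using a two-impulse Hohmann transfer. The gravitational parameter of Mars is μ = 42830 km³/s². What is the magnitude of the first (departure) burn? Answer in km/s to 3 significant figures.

Δv₁ = 0.966 km/s

Semi-major axis of the transfer orbit: a_t = (4560 + 29200)/2 = 16880 km.
On the circular orbit at r = 4560 km, v_c = √(μ/r) = 3.06473 km/s.
Transfer-orbit speed at the same r (vis-viva, a = a_t): v_t = √[μ(2/r − 1/a_t)] = 4.03085 km/s.
Δv₁ = |v_t − v_c| = |4.03085 − 3.06473| = 0.9661 km/s.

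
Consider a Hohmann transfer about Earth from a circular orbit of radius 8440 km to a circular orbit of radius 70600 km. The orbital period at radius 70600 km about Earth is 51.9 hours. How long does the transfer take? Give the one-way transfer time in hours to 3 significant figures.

From Kepler's third law T² = 4π²r³/μ at r = 70600 km, T = 51.9 hours = 51.9 × 3600 s = 1.8684×10^5 s: μ = 4π²r³/T² = 3.97955×10^5 km³/s².
Semi-major axis of the transfer orbit: a_t = (8440 + 70600)/2 = 39520 km.
Transfer time t = π√(a_t³/μ) = π√((39520)³ / 3.97955×10^5) = 39130 s.
Converting: 39130 s ÷ 3600 s/hour = 10.9 hours.

t = 10.9 hours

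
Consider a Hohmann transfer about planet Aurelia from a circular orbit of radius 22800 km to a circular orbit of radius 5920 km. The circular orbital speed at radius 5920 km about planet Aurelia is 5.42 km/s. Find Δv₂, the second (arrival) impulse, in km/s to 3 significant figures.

From the circular-orbit relation v² = μ/r at r = 5920 km: μ = v²r = (5.42)² × 5920 = 1.73908×10^5 km³/s².
The Hohmann ellipse has a_t = (r₁ + r₂)/2 = 14360 km.
Circular speed at r = 5920 km: v_c = √(μ/r) = 5.420 km/s.
Transfer-orbit speed at the same r (vis-viva, a = a_t): v_t = √[μ(2/r − 1/a_t)] = 6.830 km/s.
Δv₂ = |v_t − v_c| = |6.830 − 5.420| = 1.410 km/s.

Δv₂ = 1.41 km/s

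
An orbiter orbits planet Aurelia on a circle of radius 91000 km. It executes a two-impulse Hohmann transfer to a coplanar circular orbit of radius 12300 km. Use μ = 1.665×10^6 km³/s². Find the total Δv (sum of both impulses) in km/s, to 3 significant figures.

The Hohmann ellipse has a_t = (r₁ + r₂)/2 = 51650 km.
Circular speed at r₁: v₁ = √(μ/r₁) = √(1.665×10^6/91000) = 4.277 km/s.
On the transfer ellipse at r₁, v² = μ(2/r − 1/a) gives v_a = √[μ(2/r₁ − 1/a_t)] = 2.087 km/s.
First burn Δv₁ = |v_a − v₁| = 2.190 km/s.
At r₂, v₂ = √(μ/r₂) = 11.6347 km/s.
Transfer-orbit speed at r₂: v_p = √[μ(2/r₂ − 1/a_t)] = 15.4433 km/s.
Second burn Δv₂ = |v₂ − v_p| = 3.809 km/s.
Δv = Δv₁ + Δv₂ = 2.190 + 3.809 = 5.999 km/s.

Δv = 6.00 km/s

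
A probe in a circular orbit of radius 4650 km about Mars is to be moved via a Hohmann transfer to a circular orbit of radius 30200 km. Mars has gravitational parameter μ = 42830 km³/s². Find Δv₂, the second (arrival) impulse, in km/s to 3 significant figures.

Δv₂ = 0.576 km/s

Transfer-ellipse semi-major axis a_t = (r₁ + r₂)/2 = (4650 + 30200)/2 = 17425 km.
On the circular orbit at r = 30200 km, v_c = √(μ/r) = 1.1909 km/s.
Vis-viva on the transfer ellipse at r = 30200 km gives v_t = √[μ(2/r − 1/a_t)] = 0.61519 km/s.
Δv₂ = |v_t − v_c| = |0.61519 − 1.1909| = 0.5757 km/s.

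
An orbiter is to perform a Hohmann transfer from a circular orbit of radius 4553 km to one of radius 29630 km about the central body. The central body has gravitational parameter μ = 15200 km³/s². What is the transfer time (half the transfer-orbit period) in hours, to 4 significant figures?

t = 15.82 hours

Transfer-ellipse semi-major axis a_t = (r₁ + r₂)/2 = (4553 + 29630)/2 = 17091.5 km.
Transfer time t = π√(a_t³/μ) = π√((17091.5)³ / 15200) = 56940 s.
Converting: 56940 s ÷ 3600 s/hour = 15.82 hours.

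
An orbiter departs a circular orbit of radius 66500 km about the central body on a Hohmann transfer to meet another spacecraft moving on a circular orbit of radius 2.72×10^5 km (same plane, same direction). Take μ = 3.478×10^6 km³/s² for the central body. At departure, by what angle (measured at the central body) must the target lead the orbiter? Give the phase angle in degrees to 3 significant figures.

φ = 91.6°

Semi-major axis of the transfer orbit: a_t = (66500 + 2.720×10^5)/2 = 1.6925×10^5 km.
Transfer time t = π√(a_t³/μ) = 1.17295×10^5 s.
The target's mean motion on its circular orbit is ω₂ = √(μ/r₂³) = 1.31465×10^-5 rad/s.
Angle swept by the target during transfer: ω₂·t = 1.54202 rad = 88.351°.
The orbiter traverses 180° on the transfer ellipse, so the target must lead by 180° − 88.351° = 91.6°.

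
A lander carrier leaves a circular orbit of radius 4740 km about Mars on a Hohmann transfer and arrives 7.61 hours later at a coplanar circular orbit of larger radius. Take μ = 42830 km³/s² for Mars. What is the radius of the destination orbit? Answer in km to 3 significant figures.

Transfer time t = 7.61 hours = 27396 s, and t = π√(a_t³/μ).
So a_t = (μ t²/π²)^(1/3) = (42830 × (27396)² / π²)^(1/3) = 14823 km.
Since a_t = (r₁ + r₂)/2, r₂ = 2a_t − r₁ = 2×14823 − 4740 = 24906 km.

r₂ = 24900 km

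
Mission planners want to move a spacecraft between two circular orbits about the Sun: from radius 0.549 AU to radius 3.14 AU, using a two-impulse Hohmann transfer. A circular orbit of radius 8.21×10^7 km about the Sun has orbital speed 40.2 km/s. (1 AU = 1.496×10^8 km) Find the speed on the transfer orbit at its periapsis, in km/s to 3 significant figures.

v = 52.4 km/s

From the circular-orbit relation v² = μ/r at r = 8.21×10^7 km: μ = v²r = (40.2)² × 8.21×10^7 = 1.32677×10^11 km³/s².
In km: r₁ = 0.549 × 1.496×10^8 = 8.21304×10^7 km; r₂ = 3.14 × 1.496×10^8 = 4.69744×10^8 km.
The Hohmann ellipse has a_t = (r₁ + r₂)/2 = 2.759372×10^8 km.
At periapsis, r = 8.21304×10^7 km.
From the vis-viva equation, v = √[μ(2/r − 1/a_t)] = 52.44 km/s.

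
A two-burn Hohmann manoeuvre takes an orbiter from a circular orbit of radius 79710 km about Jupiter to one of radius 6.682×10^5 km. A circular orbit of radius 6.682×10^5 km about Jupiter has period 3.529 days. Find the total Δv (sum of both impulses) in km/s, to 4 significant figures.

From Kepler's third law T² = 4π²r³/μ at r = 6.682×10^5 km, T = 3.529 days = 3.529 × 86400 s = 3.049056×10^5 s: μ = 4π²r³/T² = 1.26692×10^8 km³/s².
The Hohmann ellipse has a_t = (r₁ + r₂)/2 = 3.73955×10^5 km.
At r₁ the circular-orbit speed is v₁ = √(μ/r₁) = 39.867 km/s.
Transfer-orbit speed at r₁ (vis-viva): v_p = √[μ(2/r₁ − 1/a_t)] = 53.292 km/s.
First burn Δv₁ = |v_p − v₁| = 13.425 km/s.
Circular speed at r₂: v₂ = √(μ/r₂) = 13.7696 km/s.
Transfer-orbit speed at r₂: v_a = √[μ(2/r₂ − 1/a_t)] = 6.35723 km/s.
Second burn Δv₂ = |v₂ − v_a| = 7.4124 km/s.
Δv = Δv₁ + Δv₂ = 13.425 + 7.4124 = 20.84 km/s.

Δv = 20.84 km/s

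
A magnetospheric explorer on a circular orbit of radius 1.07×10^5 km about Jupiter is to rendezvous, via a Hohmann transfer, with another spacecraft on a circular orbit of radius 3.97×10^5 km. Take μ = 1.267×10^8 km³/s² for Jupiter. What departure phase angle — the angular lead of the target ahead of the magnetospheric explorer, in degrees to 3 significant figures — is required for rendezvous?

φ = 89.0°

Semi-major axis of the transfer orbit: a_t = (1.070×10^5 + 3.970×10^5)/2 = 2.520×10^5 km.
The half-period of the transfer ellipse is t = π√(a_t³/μ) = 35307 s.
Target angular speed ω₂ = √(μ/r₂³) = 4.4999×10^-5 rad/s.
Angle swept by the target during transfer: ω₂·t = 1.5888 rad = 91.03°.
Arrival is 180° from departure on the ellipse, so φ = 180° − 91.03° = 89.0°.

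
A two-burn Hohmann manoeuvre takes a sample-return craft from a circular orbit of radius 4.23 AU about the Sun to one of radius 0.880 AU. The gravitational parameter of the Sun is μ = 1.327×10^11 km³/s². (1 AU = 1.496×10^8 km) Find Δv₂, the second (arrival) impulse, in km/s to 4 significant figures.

In km: r₁ = 4.23 × 1.496×10^8 = 6.32808×10^8 km; r₂ = 0.880 × 1.496×10^8 = 1.31648×10^8 km.
Semi-major axis of the transfer orbit: a_t = (6.32808×10^8 + 1.31648×10^8)/2 = 3.82228×10^8 km.
On the circular orbit at r = 1.31648×10^8 km, v_c = √(μ/r) = 31.749 km/s.
Vis-viva on the transfer ellipse at r = 1.31648×10^8 km gives v_t = √[μ(2/r − 1/a_t)] = 40.851 km/s.
Δv₂ = |v_t − v_c| = |40.851 − 31.749| = 9.102 km/s.

Δv₂ = 9.102 km/s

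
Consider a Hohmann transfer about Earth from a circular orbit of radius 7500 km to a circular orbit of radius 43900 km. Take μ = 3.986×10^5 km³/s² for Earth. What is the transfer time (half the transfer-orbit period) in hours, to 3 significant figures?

t = 5.69 hours

Semi-major axis of the transfer orbit: a_t = (7500 + 43900)/2 = 25700 km.
By Kepler's third law the transfer-orbit period is T = 2π√(a_t³/μ), so t = T/2 = 20500 s.
Converting: 20500 s ÷ 3600 s/hour = 5.69 hours.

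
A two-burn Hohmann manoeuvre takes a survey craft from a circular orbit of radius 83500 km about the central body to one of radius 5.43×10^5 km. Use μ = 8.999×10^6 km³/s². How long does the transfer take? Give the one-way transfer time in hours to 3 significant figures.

t = 51.0 hours

Transfer-ellipse semi-major axis a_t = (r₁ + r₂)/2 = (83500 + 5.430×10^5)/2 = 3.1325×10^5 km.
Half the transfer-orbit period gives t = π√(a_t³/μ) = 1.836×10^5 s.
Converting: 1.836×10^5 s ÷ 3600 s/hour = 51.0 hours.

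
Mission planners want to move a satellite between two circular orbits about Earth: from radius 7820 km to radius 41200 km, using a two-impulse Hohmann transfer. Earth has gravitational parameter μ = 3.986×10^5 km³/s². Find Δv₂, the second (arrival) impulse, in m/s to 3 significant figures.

Δv₂ = 1350 m/s

Semi-major axis of the transfer orbit: a_t = (7820 + 41200)/2 = 24510 km.
On the circular orbit at r = 41200 km, v_c = √(μ/r) = 3.11043 km/s.
Transfer-orbit speed at the same r (vis-viva, a = a_t): v_t = √[μ(2/r − 1/a_t)] = 1.75692 km/s.
Δv₂ = |v_t − v_c| = |1.75692 − 3.11043| = 1.354 km/s.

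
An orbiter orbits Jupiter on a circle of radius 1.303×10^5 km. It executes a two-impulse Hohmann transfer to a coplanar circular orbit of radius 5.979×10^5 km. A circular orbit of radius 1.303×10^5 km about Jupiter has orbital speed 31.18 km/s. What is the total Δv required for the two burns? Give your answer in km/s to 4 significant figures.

Δv = 14.62 km/s

From the circular-orbit relation v² = μ/r at r = 1.303×10^5 km: μ = v²r = (31.18)² × 1.303×10^5 = 1.26677×10^8 km³/s².
Semi-major axis of the transfer orbit: a_t = (1.303×10^5 + 5.979×10^5)/2 = 3.641×10^5 km.
At r₁ the circular-orbit speed is v₁ = √(μ/r₁) = 31.180 km/s.
Transfer-orbit speed at r₁ (vis-viva equation): v_p = √[μ(2/r₁ − 1/a_t)] = 39.956 km/s.
First burn Δv₁ = |v_p − v₁| = 8.776 km/s.
Circular speed at r₂: v₂ = √(μ/r₂) = 14.5557 km/s.
Transfer-orbit speed at r₂: v_a = √[μ(2/r₂ − 1/a_t)] = 8.70755 km/s.
Second burn Δv₂ = |v₂ − v_a| = 5.848 km/s.
Δv = Δv₁ + Δv₂ = 8.776 + 5.848 = 14.62 km/s.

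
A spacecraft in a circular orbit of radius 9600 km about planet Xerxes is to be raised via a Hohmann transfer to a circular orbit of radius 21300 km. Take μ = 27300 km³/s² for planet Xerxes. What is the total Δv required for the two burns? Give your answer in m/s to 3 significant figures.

Δv = 533 m/s

The Hohmann ellipse has a_t = (r₁ + r₂)/2 = 15450 km.
At r₁ the circular-orbit speed is v₁ = √(μ/r₁) = 1.6863 km/s.
Transfer-orbit speed at r₁ (v² = μ(2/r − 1/a)): v_p = √[μ(2/r₁ − 1/a_t)] = 1.9800 km/s.
First burn Δv₁ = |v_p − v₁| = 0.2937 km/s.
Circular speed at r₂: v₂ = √(μ/r₂) = 1.1321 km/s.
Transfer-orbit speed at r₂: v_a = √[μ(2/r₂ − 1/a_t)] = 0.89241 km/s.
Second burn Δv₂ = |v₂ − v_a| = 0.2397 km/s.
Total Δv = Δv₁ + Δv₂ = 0.5334 km/s.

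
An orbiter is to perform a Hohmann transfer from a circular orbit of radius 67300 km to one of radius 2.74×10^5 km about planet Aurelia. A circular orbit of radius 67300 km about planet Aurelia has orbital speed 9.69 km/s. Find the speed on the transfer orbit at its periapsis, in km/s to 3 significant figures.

From the circular-orbit relation v² = μ/r at r = 67300 km: μ = v²r = (9.69)² × 67300 = 6.31921×10^6 km³/s².
Transfer-ellipse semi-major axis a_t = (r₁ + r₂)/2 = (67300 + 2.740×10^5)/2 = 1.7065×10^5 km.
The periapsis of the transfer ellipse is at r = 67300 km.
Applying v² = μ(2/r − 1/a_t): v = 12.28 km/s.

v = 12.3 km/s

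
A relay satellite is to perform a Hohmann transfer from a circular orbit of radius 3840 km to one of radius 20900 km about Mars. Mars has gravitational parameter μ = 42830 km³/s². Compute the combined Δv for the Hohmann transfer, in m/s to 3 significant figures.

Semi-major axis of the transfer orbit: a_t = (3840 + 20900)/2 = 12370 km.
At r₁ the circular-orbit speed is v₁ = √(μ/r₁) = 3.340 km/s.
On the transfer ellipse at r₁, vis-viva gives v_p = √[μ(2/r₁ − 1/a_t)] = 4.341 km/s.
First burn Δv₁ = |v_p − v₁| = 1.001 km/s.
Circular speed at r₂: v₂ = √(μ/r₂) = 1.4315 km/s.
Transfer-orbit speed at r₂: v_a = √[μ(2/r₂ − 1/a_t)] = 0.79759 km/s.
Second burn Δv₂ = |v₂ − v_a| = 0.6339 km/s.
Total Δv = Δv₁ + Δv₂ = 1.635 km/s.

Δv = 1640 m/s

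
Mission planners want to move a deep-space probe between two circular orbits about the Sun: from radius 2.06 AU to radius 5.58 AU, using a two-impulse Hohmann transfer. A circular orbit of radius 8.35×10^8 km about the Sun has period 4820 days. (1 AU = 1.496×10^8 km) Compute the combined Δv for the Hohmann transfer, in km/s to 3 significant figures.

Δv = 7.67 km/s

From Kepler's third law T² = 4π²r³/μ at r = 8.35×10^8 km, T = 4820 days = 4820 × 86400 s = 4.16448×10^8 s: μ = 4π²r³/T² = 1.32525×10^11 km³/s².
In km: r₁ = 2.06 × 1.496×10^8 = 3.08176×10^8 km; r₂ = 5.58 × 1.496×10^8 = 8.34768×10^8 km.
The Hohmann ellipse has a_t = (r₁ + r₂)/2 = 5.71472×10^8 km.
Circular speed at r₁: v₁ = √(μ/r₁) = √(1.32525×10^11/3.08176×10^8) = 20.737 km/s.
Transfer-orbit speed at r₁ (vis-viva): v_p = √[μ(2/r₁ − 1/a_t)] = 25.063 km/s.
First burn Δv₁ = |v_p − v₁| = 4.326 km/s.
Circular speed at r₂: v₂ = √(μ/r₂) = 12.60 km/s.
Transfer-orbit speed at r₂: v_a = √[μ(2/r₂ − 1/a_t)] = 9.253 km/s.
Second burn Δv₂ = |v₂ − v_a| = 3.347 km/s.
Total Δv = Δv₁ + Δv₂ = 7.673 km/s.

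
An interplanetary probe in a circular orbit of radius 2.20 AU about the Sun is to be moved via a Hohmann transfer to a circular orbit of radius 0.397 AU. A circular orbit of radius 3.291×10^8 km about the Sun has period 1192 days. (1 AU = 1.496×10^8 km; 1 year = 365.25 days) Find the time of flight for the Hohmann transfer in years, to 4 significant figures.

t = 0.7400 years

From Kepler's third law T² = 4π²r³/μ at r = 3.291×10^8 km, T = 1192 days = 1192 × 86400 s = 1.029888×10^8 s: μ = 4π²r³/T² = 1.32667×10^11 km³/s².
In km: r₁ = 2.20 × 1.496×10^8 = 3.2912×10^8 km; r₂ = 0.397 × 1.496×10^8 = 5.93912×10^7 km.
Semi-major axis of the transfer orbit: a_t = (3.2912×10^8 + 5.93912×10^7)/2 = 1.942556×10^8 km.
By Kepler's third law the transfer-orbit period is T = 2π√(a_t³/μ), so t = T/2 = 2.3352×10^7 s.
Converting: 2.3352×10^7 s ÷ 3.15576×10^7 s/year (365.25 × 86400) = 0.7400 years.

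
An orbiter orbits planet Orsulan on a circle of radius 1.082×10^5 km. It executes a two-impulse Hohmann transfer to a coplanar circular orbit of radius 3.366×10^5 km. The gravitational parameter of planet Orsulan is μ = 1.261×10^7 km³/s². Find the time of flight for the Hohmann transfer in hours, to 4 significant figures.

t = 25.77 hours

Semi-major axis of the transfer orbit: a_t = (1.082×10^5 + 3.366×10^5)/2 = 2.224×10^5 km.
By Kepler's third law the transfer-orbit period is T = 2π√(a_t³/μ), so t = T/2 = 92789 s.
Converting: 92789 s ÷ 3600 s/hour = 25.77 hours.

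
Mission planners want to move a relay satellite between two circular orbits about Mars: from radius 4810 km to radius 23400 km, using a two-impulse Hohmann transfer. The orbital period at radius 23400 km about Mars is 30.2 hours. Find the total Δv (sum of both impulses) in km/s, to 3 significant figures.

Δv = 1.42 km/s

From Kepler's third law T² = 4π²r³/μ at r = 23400 km, T = 30.2 hours = 30.2 × 3600 s = 1.0872×10^5 s: μ = 4π²r³/T² = 42794.5 km³/s².
Semi-major axis of the transfer orbit: a_t = (4810 + 23400)/2 = 14105 km.
At r₁ the circular-orbit speed is v₁ = √(μ/r₁) = 2.9828 km/s.
Transfer-orbit speed at r₁ (vis-viva): v_p = √[μ(2/r₁ − 1/a_t)] = 3.8419 km/s.
First burn Δv₁ = |v_p − v₁| = 0.8591 km/s.
Circular speed at r₂: v₂ = √(μ/r₂) = 1.3523 km/s.
Transfer-orbit speed at r₂: v_a = √[μ(2/r₂ − 1/a_t)] = 0.78972 km/s.
Second burn Δv₂ = |v₂ − v_a| = 0.5626 km/s.
Total Δv = Δv₁ + Δv₂ = 1.422 km/s.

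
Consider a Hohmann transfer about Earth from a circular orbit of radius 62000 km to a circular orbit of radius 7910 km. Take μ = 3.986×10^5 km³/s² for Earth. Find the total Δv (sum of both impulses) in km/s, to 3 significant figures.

Δv = 3.68 km/s

Transfer-ellipse semi-major axis a_t = (r₁ + r₂)/2 = (62000 + 7910)/2 = 34955 km.
Circular speed at r₁: v₁ = √(μ/r₁) = √(3.986×10^5/62000) = 2.5356 km/s.
Transfer-orbit speed at r₁ (vis-viva equation): v_a = √[μ(2/r₁ − 1/a_t)] = 1.2062 km/s.
First burn Δv₁ = |v_a − v₁| = 1.3294 km/s.
Circular speed at r₂: v₂ = √(μ/r₂) = 7.0987 km/s.
Transfer-orbit speed at r₂: v_p = √[μ(2/r₂ − 1/a_t)] = 9.4541 km/s.
Second burn Δv₂ = |v₂ − v_p| = 2.3554 km/s.
Total Δv = Δv₁ + Δv₂ = 3.685 km/s.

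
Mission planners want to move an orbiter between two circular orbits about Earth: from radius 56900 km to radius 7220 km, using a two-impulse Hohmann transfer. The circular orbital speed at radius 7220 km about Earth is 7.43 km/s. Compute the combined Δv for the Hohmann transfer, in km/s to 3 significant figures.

From the circular-orbit relation v² = μ/r at r = 7220 km: μ = v²r = (7.43)² × 7220 = 3.98579×10^5 km³/s².
Transfer-ellipse semi-major axis a_t = (r₁ + r₂)/2 = (56900 + 7220)/2 = 32060 km.
Circular speed at r₁: v₁ = √(μ/r₁) = √(3.98579×10^5/56900) = 2.647 km/s.
Transfer-orbit speed at r₁ (vis-viva): v_a = √[μ(2/r₁ − 1/a_t)] = 1.256 km/s.
First burn Δv₁ = |v_a − v₁| = 1.391 km/s.
At r₂, v₂ = √(μ/r₂) = 7.430 km/s.
Transfer-orbit speed at r₂: v_p = √[μ(2/r₂ − 1/a_t)] = 9.898 km/s.
Second burn Δv₂ = |v₂ − v_p| = 2.468 km/s.
Total Δv = Δv₁ + Δv₂ = 3.859 km/s.

Δv = 3.86 km/s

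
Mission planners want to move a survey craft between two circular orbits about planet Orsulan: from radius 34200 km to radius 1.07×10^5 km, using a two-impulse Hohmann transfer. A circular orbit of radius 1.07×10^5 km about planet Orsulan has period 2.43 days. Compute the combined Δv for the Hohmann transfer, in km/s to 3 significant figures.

From Kepler's third law T² = 4π²r³/μ at r = 1.07×10^5 km, T = 2.43 days = 2.43 × 86400 s = 2.09952×10^5 s: μ = 4π²r³/T² = 1.09716×10^6 km³/s².
Transfer-ellipse semi-major axis a_t = (r₁ + r₂)/2 = (34200 + 1.070×10^5)/2 = 70600 km.
At r₁ the circular-orbit speed is v₁ = √(μ/r₁) = 5.6640 km/s.
Transfer-orbit speed at r₁ (v² = μ(2/r − 1/a)): v_p = √[μ(2/r₁ − 1/a_t)] = 6.9729 km/s.
First burn Δv₁ = |v_p − v₁| = 1.3089 km/s.
Circular speed at r₂: v₂ = √(μ/r₂) = 3.20216 km/s.
Transfer-orbit speed at r₂: v_a = √[μ(2/r₂ − 1/a_t)] = 2.22871 km/s.
Second burn Δv₂ = |v₂ − v_a| = 0.97345 km/s.
Total Δv = Δv₁ + Δv₂ = 2.282 km/s.

Δv = 2.28 km/s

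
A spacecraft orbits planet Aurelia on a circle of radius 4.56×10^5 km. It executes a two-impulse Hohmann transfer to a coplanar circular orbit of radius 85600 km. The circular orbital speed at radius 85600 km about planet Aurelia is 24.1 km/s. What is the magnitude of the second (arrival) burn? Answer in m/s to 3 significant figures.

Δv₂ = 7170 m/s

From the circular-orbit relation v² = μ/r at r = 85600 km: μ = v²r = (24.1)² × 85600 = 4.97173×10^7 km³/s².
Semi-major axis of the transfer orbit: a_t = (4.560×10^5 + 85600)/2 = 2.708×10^5 km.
Circular speed at r = 85600 km: v_c = √(μ/r) = 24.100 km/s.
Vis-viva on the transfer ellipse at r = 85600 km gives v_t = √[μ(2/r − 1/a_t)] = 31.273 km/s.
Δv₂ = |v_t − v_c| = |31.273 − 24.100| = 7.173 km/s.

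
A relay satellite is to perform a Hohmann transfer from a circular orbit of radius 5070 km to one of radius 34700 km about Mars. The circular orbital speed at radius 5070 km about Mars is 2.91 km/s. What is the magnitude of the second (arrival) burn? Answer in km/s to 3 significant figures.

Δv₂ = 0.551 km/s

From the circular-orbit relation v² = μ/r at r = 5070 km: μ = v²r = (2.91)² × 5070 = 42933.3 km³/s².
The Hohmann ellipse has a_t = (r₁ + r₂)/2 = 19885 km.
Circular speed at r = 34700 km: v_c = √(μ/r) = 1.11233 km/s.
Vis-viva on the transfer ellipse at r = 34700 km gives v_t = √[μ(2/r − 1/a_t)] = 0.561660 km/s.
Δv₂ = |v_t − v_c| = |0.561660 − 1.11233| = 0.5507 km/s.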